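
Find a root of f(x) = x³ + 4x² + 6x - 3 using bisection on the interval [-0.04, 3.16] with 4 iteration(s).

f(x) = x³ + 4x² + 6x - 3
Initial interval: [-0.04, 3.16]

Iteration 1:
  c_1 = (-0.040000 + 3.160000)/2 = 1.560000
  f(c_1) = f(1.560000) = 19.890816
  f(a) × f(c) < 0, new interval: [-0.040000, 1.560000]
Iteration 2:
  c_2 = (-0.040000 + 1.560000)/2 = 0.760000
  f(c_2) = f(0.760000) = 4.309376
  f(a) × f(c) < 0, new interval: [-0.040000, 0.760000]
Iteration 3:
  c_3 = (-0.040000 + 0.760000)/2 = 0.360000
  f(c_3) = f(0.360000) = -0.274944
  f(a) × f(c) ≥ 0, new interval: [0.360000, 0.760000]
Iteration 4:
  c_4 = (0.360000 + 0.760000)/2 = 0.560000
  f(c_4) = f(0.560000) = 1.790016
  f(a) × f(c) < 0, new interval: [0.360000, 0.560000]

After 4 iteration(s), the approximation is c_4 = 0.560000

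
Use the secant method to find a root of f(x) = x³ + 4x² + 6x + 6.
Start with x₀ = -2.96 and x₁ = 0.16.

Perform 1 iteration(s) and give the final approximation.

f(x) = x³ + 4x² + 6x + 6
x₀ = -2.96, x₁ = 0.16

Secant formula: x_{n+1} = x_n - f(x_n)(x_n - x_{n-1})/(f(x_n) - f(x_{n-1}))

Iteration 1:
  f(-2.960000) = -2.647936
  f(0.160000) = 7.066496
  x_2 = 0.160000 - 7.066496×(0.160000 - (-2.960000))/(7.066496 - (-2.647936))
       = -2.109558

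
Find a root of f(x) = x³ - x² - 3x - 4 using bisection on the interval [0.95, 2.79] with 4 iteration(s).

f(x) = x³ - x² - 3x - 4
Initial interval: [0.95, 2.79]

Iteration 1:
  c_1 = (0.950000 + 2.790000)/2 = 1.870000
  f(c_1) = f(1.870000) = -6.567697
  f(a) × f(c) ≥ 0, new interval: [1.870000, 2.790000]
Iteration 2:
  c_2 = (1.870000 + 2.790000)/2 = 2.330000
  f(c_2) = f(2.330000) = -3.769563
  f(a) × f(c) ≥ 0, new interval: [2.330000, 2.790000]
Iteration 3:
  c_3 = (2.330000 + 2.790000)/2 = 2.560000
  f(c_3) = f(2.560000) = -1.456384
  f(a) × f(c) ≥ 0, new interval: [2.560000, 2.790000]
Iteration 4:
  c_4 = (2.560000 + 2.790000)/2 = 2.675000
  f(c_4) = f(2.675000) = -0.039328
  f(a) × f(c) ≥ 0, new interval: [2.675000, 2.790000]

After 4 iteration(s), the approximation is c_4 = 2.675000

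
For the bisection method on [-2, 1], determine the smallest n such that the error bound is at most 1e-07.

We need (b-a)/2^n ≤ 1e-07
(1 - (-2))/2^n ≤ 1e-07
3/2^n ≤ 1e-07
2^n ≥ 30000000
n ≥ log₂(30000000) = 24.84
n ≥ 25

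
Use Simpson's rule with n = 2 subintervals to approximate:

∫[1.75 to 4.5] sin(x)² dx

f(x) = sin(x)²
a = 1.75, b = 4.5, n = 2
h = (b - a)/n = 1.375000

Simpson's rule: (h/3)[f(x₀) + 4f(x₁) + 2f(x₂) + ... + f(xₙ)]

x_0 = 1.7500, f(x_0) = 0.968228, coefficient = 1
x_1 = 3.1250, f(x_1) = 0.000275, coefficient = 4
x_2 = 4.5000, f(x_2) = 0.955565, coefficient = 1

I ≈ (1.375000/3) × 1.924895 = 0.882243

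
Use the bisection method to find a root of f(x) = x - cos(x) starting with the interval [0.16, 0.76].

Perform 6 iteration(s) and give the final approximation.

f(x) = x - cos(x)
Initial interval: [0.16, 0.76]

Iteration 1:
  c_1 = (0.160000 + 0.760000)/2 = 0.460000
  f(c_1) = f(0.460000) = -0.436052
  f(a) × f(c) ≥ 0, new interval: [0.460000, 0.760000]
Iteration 2:
  c_2 = (0.460000 + 0.760000)/2 = 0.610000
  f(c_2) = f(0.610000) = -0.209648
  f(a) × f(c) ≥ 0, new interval: [0.610000, 0.760000]
Iteration 3:
  c_3 = (0.610000 + 0.760000)/2 = 0.685000
  f(c_3) = f(0.685000) = -0.089419
  f(a) × f(c) ≥ 0, new interval: [0.685000, 0.760000]
Iteration 4:
  c_4 = (0.685000 + 0.760000)/2 = 0.722500
  f(c_4) = f(0.722500) = -0.027655
  f(a) × f(c) ≥ 0, new interval: [0.722500, 0.760000]
Iteration 5:
  c_5 = (0.722500 + 0.760000)/2 = 0.741250
  f(c_5) = f(0.741250) = 0.003625
  f(a) × f(c) < 0, new interval: [0.722500, 0.741250]
Iteration 6:
  c_6 = (0.722500 + 0.741250)/2 = 0.731875
  f(c_6) = f(0.731875) = -0.012048
  f(a) × f(c) ≥ 0, new interval: [0.731875, 0.741250]

After 6 iteration(s), the approximation is c_6 = 0.731875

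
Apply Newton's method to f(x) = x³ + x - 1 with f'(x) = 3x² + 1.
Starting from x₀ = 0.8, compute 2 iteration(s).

f(x) = x³ + x - 1
f'(x) = 3x² + 1
x₀ = 0.8

Newton-Raphson formula: x_{n+1} = x_n - f(x_n)/f'(x_n)

Iteration 1:
  f(0.800000) = 0.312000
  f'(0.800000) = 2.920000
  x_1 = 0.800000 - 0.312000/2.920000 = 0.693151
Iteration 2:
  f(0.693151) = 0.026180
  f'(0.693151) = 2.441374
  x_2 = 0.693151 - 0.026180/2.441374 = 0.682427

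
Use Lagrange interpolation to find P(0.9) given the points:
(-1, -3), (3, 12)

Lagrange interpolation formula:
P(x) = Σ yᵢ × Lᵢ(x)
where Lᵢ(x) = Π_{j≠i} (x - xⱼ)/(xᵢ - xⱼ)

L_0(0.9) = (0.9 - 3)/(-1 - 3) = 0.525000
L_1(0.9) = (0.9 - (-1))/(3 - (-1)) = 0.475000

P(0.9) = (-3)×L_0(0.9) + 12×L_1(0.9)
P(0.9) = 4.125000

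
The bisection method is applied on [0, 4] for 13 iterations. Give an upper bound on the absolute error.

Bisection error bound: |error| ≤ (b-a)/2^n
|error| ≤ (4 - 0)/2^13 = 4/2^13
|error| ≤ 0.0004882812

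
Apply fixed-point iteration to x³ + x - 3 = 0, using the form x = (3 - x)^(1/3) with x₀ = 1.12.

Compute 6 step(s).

Equation: x³ + x - 3 = 0
Fixed-point form: x = (3 - x)^(1/3)
x₀ = 1.12

x_1 = g(1.120000) = 1.234201
x_2 = g(1.234201) = 1.208687
x_3 = g(1.208687) = 1.214480
x_4 = g(1.214480) = 1.213170
x_5 = g(1.213170) = 1.213466
x_6 = g(1.213466) = 1.213399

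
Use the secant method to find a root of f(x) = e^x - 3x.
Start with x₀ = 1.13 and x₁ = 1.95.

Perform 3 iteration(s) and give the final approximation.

f(x) = e^x - 3x
x₀ = 1.13, x₁ = 1.95

Secant formula: x_{n+1} = x_n - f(x_n)(x_n - x_{n-1})/(f(x_n) - f(x_{n-1}))

Iteration 1:
  f(1.130000) = -0.294343
  f(1.950000) = 1.178688
  x_2 = 1.950000 - 1.178688×(1.950000 - 1.130000)/(1.178688 - (-0.294343))
       = 1.293854
Iteration 2:
  f(1.950000) = 1.178688
  f(1.293854) = -0.234748
  x_3 = 1.293854 - (-0.234748)×(1.293854 - 1.950000)/(-0.234748 - 1.178688)
       = 1.402829
Iteration 3:
  f(1.293854) = -0.234748
  f(1.402829) = -0.141799
  x_4 = 1.402829 - (-0.141799)×(1.402829 - 1.293854)/(-0.141799 - (-0.234748))
       = 1.569076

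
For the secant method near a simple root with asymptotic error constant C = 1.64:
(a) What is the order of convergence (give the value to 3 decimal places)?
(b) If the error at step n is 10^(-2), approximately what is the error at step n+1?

(a) Secant method has superlinear convergence with order φ = (1+√5)/2 ≈ 1.618.
    This means |e_{n+1}| ≈ C|e_n|^1.618.

(b) With |e_n| = 10^(-2) and C = 1.64:
    |e_{n+1}| ≈ 1.64 × (10^(-2))^1.618 = 1.64 × 10^(-3.24)

(a) ≈ 1.618 (golden ratio); (b) |e_{n+1}| ≈ 9.523e-04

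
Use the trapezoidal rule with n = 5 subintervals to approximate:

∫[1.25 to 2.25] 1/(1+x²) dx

f(x) = 1/(1+x²)
a = 1.25, b = 2.25, n = 5
h = (b - a)/n = 0.200000

Trapezoidal rule: (h/2)[f(x₀) + 2f(x₁) + 2f(x₂) + ... + f(xₙ)]

x_0 = 1.2500, f(x_0) = 0.390244, coefficient = 1
x_1 = 1.4500, f(x_1) = 0.322321, coefficient = 2
x_2 = 1.6500, f(x_2) = 0.268637, coefficient = 2
x_3 = 1.8500, f(x_3) = 0.226116, coefficient = 2
x_4 = 2.0500, f(x_4) = 0.192215, coefficient = 2
x_5 = 2.2500, f(x_5) = 0.164948, coefficient = 1

I ≈ (0.200000/2) × 2.573771 = 0.257377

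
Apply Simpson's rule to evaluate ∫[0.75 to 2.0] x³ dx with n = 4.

f(x) = x³
a = 0.75, b = 2.0, n = 4
h = (b - a)/n = 0.312500

Simpson's rule: (h/3)[f(x₀) + 4f(x₁) + 2f(x₂) + ... + f(xₙ)]

x_0 = 0.7500, f(x_0) = 0.421875, coefficient = 1
x_1 = 1.0625, f(x_1) = 1.199463, coefficient = 4
x_2 = 1.3750, f(x_2) = 2.599609, coefficient = 2
x_3 = 1.6875, f(x_3) = 4.805420, coefficient = 4
x_4 = 2.0000, f(x_4) = 8.000000, coefficient = 1

I ≈ (0.312500/3) × 37.640625 = 3.920898
Exact value: 3.920898
Error: 0.000000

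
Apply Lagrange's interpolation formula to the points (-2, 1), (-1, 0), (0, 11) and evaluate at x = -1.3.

Lagrange interpolation formula:
P(x) = Σ yᵢ × Lᵢ(x)
where Lᵢ(x) = Π_{j≠i} (x - xⱼ)/(xᵢ - xⱼ)

L_0(-1.3) = (-1.3 - (-1))/(-2 - (-1)) × (-1.3 - 0)/(-2 - 0) = 0.195000
L_1(-1.3) = (-1.3 - (-2))/(-1 - (-2)) × (-1.3 - 0)/(-1 - 0) = 0.910000
L_2(-1.3) = (-1.3 - (-2))/(0 - (-2)) × (-1.3 - (-1))/(0 - (-1)) = -0.105000

P(-1.3) = 1×L_0(-1.3) + 0×L_1(-1.3) + 11×L_2(-1.3)
P(-1.3) = -0.960000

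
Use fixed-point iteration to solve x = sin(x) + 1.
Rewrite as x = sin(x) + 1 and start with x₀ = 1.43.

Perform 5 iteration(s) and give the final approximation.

Equation: x = sin(x) + 1
Fixed-point form: x = sin(x) + 1
x₀ = 1.43

x_1 = g(1.430000) = 1.990105
x_2 = g(1.990105) = 1.913371
x_3 = g(1.913371) = 1.941893
x_4 = g(1.941893) = 1.931930
x_5 = g(1.931930) = 1.935497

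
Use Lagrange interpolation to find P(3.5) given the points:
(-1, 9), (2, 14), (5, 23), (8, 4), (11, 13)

Lagrange interpolation formula:
P(x) = Σ yᵢ × Lᵢ(x)
where Lᵢ(x) = Π_{j≠i} (x - xⱼ)/(xᵢ - xⱼ)

L_0(3.5) = (3.5 - 2)/(-1 - 2) × (3.5 - 5)/(-1 - 5) × (3.5 - 8)/(-1 - 8) × (3.5 - 11)/(-1 - 11) = -0.039062
L_1(3.5) = (3.5 - (-1))/(2 - (-1)) × (3.5 - 5)/(2 - 5) × (3.5 - 8)/(2 - 8) × (3.5 - 11)/(2 - 11) = 0.468750
L_2(3.5) = (3.5 - (-1))/(5 - (-1)) × (3.5 - 2)/(5 - 2) × (3.5 - 8)/(5 - 8) × (3.5 - 11)/(5 - 11) = 0.703125
L_3(3.5) = (3.5 - (-1))/(8 - (-1)) × (3.5 - 2)/(8 - 2) × (3.5 - 5)/(8 - 5) × (3.5 - 11)/(8 - 11) = -0.156250
L_4(3.5) = (3.5 - (-1))/(11 - (-1)) × (3.5 - 2)/(11 - 2) × (3.5 - 5)/(11 - 5) × (3.5 - 8)/(11 - 8) = 0.023438

P(3.5) = 9×L_0(3.5) + 14×L_1(3.5) + 23×L_2(3.5) + 4×L_3(3.5) + 13×L_4(3.5)
P(3.5) = 22.062500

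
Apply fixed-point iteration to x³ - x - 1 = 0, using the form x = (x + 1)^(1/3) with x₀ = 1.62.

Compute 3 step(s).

Equation: x³ - x - 1 = 0
Fixed-point form: x = (x + 1)^(1/3)
x₀ = 1.62

x_1 = g(1.620000) = 1.378586
x_2 = g(1.378586) = 1.334872
x_3 = g(1.334872) = 1.326644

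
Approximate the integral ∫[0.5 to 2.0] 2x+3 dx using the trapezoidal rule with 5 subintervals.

f(x) = 2x+3
a = 0.5, b = 2.0, n = 5
h = (b - a)/n = 0.300000

Trapezoidal rule: (h/2)[f(x₀) + 2f(x₁) + 2f(x₂) + ... + f(xₙ)]

x_0 = 0.5000, f(x_0) = 4.000000, coefficient = 1
x_1 = 0.8000, f(x_1) = 4.600000, coefficient = 2
x_2 = 1.1000, f(x_2) = 5.200000, coefficient = 2
x_3 = 1.4000, f(x_3) = 5.800000, coefficient = 2
x_4 = 1.7000, f(x_4) = 6.400000, coefficient = 2
x_5 = 2.0000, f(x_5) = 7.000000, coefficient = 1

I ≈ (0.300000/2) × 55.000000 = 8.250000
Exact value: 8.250000
Error: 0.000000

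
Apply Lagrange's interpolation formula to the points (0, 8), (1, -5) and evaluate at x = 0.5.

Lagrange interpolation formula:
P(x) = Σ yᵢ × Lᵢ(x)
where Lᵢ(x) = Π_{j≠i} (x - xⱼ)/(xᵢ - xⱼ)

L_0(0.5) = (0.5 - 1)/(0 - 1) = 0.500000
L_1(0.5) = (0.5 - 0)/(1 - 0) = 0.500000

P(0.5) = 8×L_0(0.5) + (-5)×L_1(0.5)
P(0.5) = 1.500000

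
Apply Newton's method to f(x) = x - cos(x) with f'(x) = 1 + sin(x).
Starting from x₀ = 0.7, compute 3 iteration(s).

f(x) = x - cos(x)
f'(x) = 1 + sin(x)
x₀ = 0.7

Newton-Raphson formula: x_{n+1} = x_n - f(x_n)/f'(x_n)

Iteration 1:
  f(0.700000) = -0.064842
  f'(0.700000) = 1.644218
  x_1 = 0.700000 - (-0.064842)/1.644218 = 0.739436
Iteration 2:
  f(0.739436) = 0.000588
  f'(0.739436) = 1.673872
  x_2 = 0.739436 - 0.000588/1.673872 = 0.739085
Iteration 3:
  f(0.739085) = 0.000000
  f'(0.739085) = 1.673612
  x_3 = 0.739085 - 0.000000/1.673612 = 0.739085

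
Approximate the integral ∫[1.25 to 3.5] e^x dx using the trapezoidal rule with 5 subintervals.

f(x) = e^x
a = 1.25, b = 3.5, n = 5
h = (b - a)/n = 0.450000

Trapezoidal rule: (h/2)[f(x₀) + 2f(x₁) + 2f(x₂) + ... + f(xₙ)]

x_0 = 1.2500, f(x_0) = 3.490343, coefficient = 1
x_1 = 1.7000, f(x_1) = 5.473947, coefficient = 2
x_2 = 2.1500, f(x_2) = 8.584858, coefficient = 2
x_3 = 2.6000, f(x_3) = 13.463738, coefficient = 2
x_4 = 3.0500, f(x_4) = 21.115344, coefficient = 2
x_5 = 3.5000, f(x_5) = 33.115452, coefficient = 1

I ≈ (0.450000/2) × 133.881571 = 30.123354
Exact value: 29.625109
Error: 0.498245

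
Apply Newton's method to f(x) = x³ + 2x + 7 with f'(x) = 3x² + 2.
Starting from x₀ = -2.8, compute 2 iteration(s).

f(x) = x³ + 2x + 7
f'(x) = 3x² + 2
x₀ = -2.8

Newton-Raphson formula: x_{n+1} = x_n - f(x_n)/f'(x_n)

Iteration 1:
  f(-2.800000) = -20.552000
  f'(-2.800000) = 25.520000
  x_1 = -2.800000 - (-20.552000)/25.520000 = -1.994671
Iteration 2:
  f(-1.994671) = -4.925562
  f'(-1.994671) = 13.936135
  x_2 = -1.994671 - (-4.925562)/13.936135 = -1.641233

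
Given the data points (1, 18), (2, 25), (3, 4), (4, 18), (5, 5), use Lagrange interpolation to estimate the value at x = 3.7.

Lagrange interpolation formula:
P(x) = Σ yᵢ × Lᵢ(x)
where Lᵢ(x) = Π_{j≠i} (x - xⱼ)/(xᵢ - xⱼ)

L_0(3.7) = (3.7 - 2)/(1 - 2) × (3.7 - 3)/(1 - 3) × (3.7 - 4)/(1 - 4) × (3.7 - 5)/(1 - 5) = 0.019337
L_1(3.7) = (3.7 - 1)/(2 - 1) × (3.7 - 3)/(2 - 3) × (3.7 - 4)/(2 - 4) × (3.7 - 5)/(2 - 5) = -0.122850
L_2(3.7) = (3.7 - 1)/(3 - 1) × (3.7 - 2)/(3 - 2) × (3.7 - 4)/(3 - 4) × (3.7 - 5)/(3 - 5) = 0.447525
L_3(3.7) = (3.7 - 1)/(4 - 1) × (3.7 - 2)/(4 - 2) × (3.7 - 3)/(4 - 3) × (3.7 - 5)/(4 - 5) = 0.696150
L_4(3.7) = (3.7 - 1)/(5 - 1) × (3.7 - 2)/(5 - 2) × (3.7 - 3)/(5 - 3) × (3.7 - 4)/(5 - 4) = -0.040162

P(3.7) = 18×L_0(3.7) + 25×L_1(3.7) + 4×L_2(3.7) + 18×L_3(3.7) + 5×L_4(3.7)
P(3.7) = 11.396813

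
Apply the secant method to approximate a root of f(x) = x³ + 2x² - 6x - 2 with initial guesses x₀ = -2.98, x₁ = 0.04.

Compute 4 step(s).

f(x) = x³ + 2x² - 6x - 2
x₀ = -2.98, x₁ = 0.04

Secant formula: x_{n+1} = x_n - f(x_n)(x_n - x_{n-1})/(f(x_n) - f(x_{n-1}))

Iteration 1:
  f(-2.980000) = 7.177208
  f(0.040000) = -2.236736
  x_2 = 0.040000 - (-2.236736)×(0.040000 - (-2.980000))/(-2.236736 - 7.177208)
       = -0.677547
Iteration 2:
  f(0.040000) = -2.236736
  f(-0.677547) = 2.672377
  x_3 = -0.677547 - 2.672377×(-0.677547 - 0.040000)/(2.672377 - (-2.236736))
       = -0.286935
Iteration 3:
  f(-0.677547) = 2.672377
  f(-0.286935) = -0.137349
  x_4 = -0.286935 - (-0.137349)×(-0.286935 - (-0.677547))/(-0.137349 - 2.672377)
       = -0.306030
Iteration 4:
  f(-0.286935) = -0.137349
  f(-0.306030) = -0.005175
  x_5 = -0.306030 - (-0.005175)×(-0.306030 - (-0.286935))/(-0.005175 - (-0.137349))
       = -0.306777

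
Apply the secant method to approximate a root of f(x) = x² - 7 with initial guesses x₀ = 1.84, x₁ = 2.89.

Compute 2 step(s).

f(x) = x² - 7
x₀ = 1.84, x₁ = 2.89

Secant formula: x_{n+1} = x_n - f(x_n)(x_n - x_{n-1})/(f(x_n) - f(x_{n-1}))

Iteration 1:
  f(1.840000) = -3.614400
  f(2.890000) = 1.352100
  x_2 = 2.890000 - 1.352100×(2.890000 - 1.840000)/(1.352100 - (-3.614400))
       = 2.604144
Iteration 2:
  f(2.890000) = 1.352100
  f(2.604144) = -0.218435
  x_3 = 2.604144 - (-0.218435)×(2.604144 - 2.890000)/(-0.218435 - 1.352100)
       = 2.643902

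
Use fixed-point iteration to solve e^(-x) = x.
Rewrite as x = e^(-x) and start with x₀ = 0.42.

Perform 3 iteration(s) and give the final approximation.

Equation: e^(-x) = x
Fixed-point form: x = e^(-x)
x₀ = 0.42

x_1 = g(0.420000) = 0.657047
x_2 = g(0.657047) = 0.518380
x_3 = g(0.518380) = 0.595484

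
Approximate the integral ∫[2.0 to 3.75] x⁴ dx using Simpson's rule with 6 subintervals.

f(x) = x⁴
a = 2.0, b = 3.75, n = 6
h = (b - a)/n = 0.291667

Simpson's rule: (h/3)[f(x₀) + 4f(x₁) + 2f(x₂) + ... + f(xₙ)]

x_0 = 2.0000, f(x_0) = 16.000000, coefficient = 1
x_1 = 2.2917, f(x_1) = 27.580732, coefficient = 4
x_2 = 2.5833, f(x_2) = 44.537085, coefficient = 2
x_3 = 2.8750, f(x_3) = 68.320557, coefficient = 4
x_4 = 3.1667, f(x_4) = 100.556327, coefficient = 2
x_5 = 3.4583, f(x_5) = 143.043261, coefficient = 4
x_6 = 3.7500, f(x_6) = 197.753906, coefficient = 1

I ≈ (0.291667/3) × 1459.718931 = 141.917118
Exact value: 141.915430
Error: 0.001689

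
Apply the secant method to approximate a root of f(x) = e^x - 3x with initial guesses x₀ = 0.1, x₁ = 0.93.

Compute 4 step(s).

f(x) = e^x - 3x
x₀ = 0.1, x₁ = 0.93

Secant formula: x_{n+1} = x_n - f(x_n)(x_n - x_{n-1})/(f(x_n) - f(x_{n-1}))

Iteration 1:
  f(0.100000) = 0.805171
  f(0.930000) = -0.255491
  x_2 = 0.930000 - (-0.255491)×(0.930000 - 0.100000)/(-0.255491 - 0.805171)
       = 0.730071
Iteration 2:
  f(0.930000) = -0.255491
  f(0.730071) = -0.114985
  x_3 = 0.730071 - (-0.114985)×(0.730071 - 0.930000)/(-0.114985 - (-0.255491))
       = 0.566456
Iteration 3:
  f(0.730071) = -0.114985
  f(0.566456) = 0.062643
  x_4 = 0.566456 - 0.062643×(0.566456 - 0.730071)/(0.062643 - (-0.114985))
       = 0.624157
Iteration 4:
  f(0.566456) = 0.062643
  f(0.624157) = -0.005800
  x_5 = 0.624157 - (-0.005800)×(0.624157 - 0.566456)/(-0.005800 - 0.062643)
       = 0.619268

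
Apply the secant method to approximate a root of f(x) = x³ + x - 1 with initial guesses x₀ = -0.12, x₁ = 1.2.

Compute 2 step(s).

f(x) = x³ + x - 1
x₀ = -0.12, x₁ = 1.2

Secant formula: x_{n+1} = x_n - f(x_n)(x_n - x_{n-1})/(f(x_n) - f(x_{n-1}))

Iteration 1:
  f(-0.120000) = -1.121728
  f(1.200000) = 1.928000
  x_2 = 1.200000 - 1.928000×(1.200000 - (-0.120000))/(1.928000 - (-1.121728))
       = 0.365512
Iteration 2:
  f(1.200000) = 1.928000
  f(0.365512) = -0.585655
  x_3 = 0.365512 - (-0.585655)×(0.365512 - 1.200000)/(-0.585655 - 1.928000)
       = 0.559939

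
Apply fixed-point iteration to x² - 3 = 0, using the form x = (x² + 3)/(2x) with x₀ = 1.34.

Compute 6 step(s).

Equation: x² - 3 = 0
Fixed-point form: x = (x² + 3)/(2x)
x₀ = 1.34

x_1 = g(1.340000) = 1.789403
x_2 = g(1.789403) = 1.732970
x_3 = g(1.732970) = 1.732051
x_4 = g(1.732051) = 1.732051
x_5 = g(1.732051) = 1.732051
x_6 = g(1.732051) = 1.732051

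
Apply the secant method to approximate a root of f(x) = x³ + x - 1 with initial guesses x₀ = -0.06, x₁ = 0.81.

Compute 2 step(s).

f(x) = x³ + x - 1
x₀ = -0.06, x₁ = 0.81

Secant formula: x_{n+1} = x_n - f(x_n)(x_n - x_{n-1})/(f(x_n) - f(x_{n-1}))

Iteration 1:
  f(-0.060000) = -1.060216
  f(0.810000) = 0.341441
  x_2 = 0.810000 - 0.341441×(0.810000 - (-0.060000))/(0.341441 - (-1.060216))
       = 0.598070
Iteration 2:
  f(0.810000) = 0.341441
  f(0.598070) = -0.188008
  x_3 = 0.598070 - (-0.188008)×(0.598070 - 0.810000)/(-0.188008 - 0.341441)
       = 0.673326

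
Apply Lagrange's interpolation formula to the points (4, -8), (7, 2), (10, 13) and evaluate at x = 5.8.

Lagrange interpolation formula:
P(x) = Σ yᵢ × Lᵢ(x)
where Lᵢ(x) = Π_{j≠i} (x - xⱼ)/(xᵢ - xⱼ)

L_0(5.8) = (5.8 - 7)/(4 - 7) × (5.8 - 10)/(4 - 10) = 0.280000
L_1(5.8) = (5.8 - 4)/(7 - 4) × (5.8 - 10)/(7 - 10) = 0.840000
L_2(5.8) = (5.8 - 4)/(10 - 4) × (5.8 - 7)/(10 - 7) = -0.120000

P(5.8) = (-8)×L_0(5.8) + 2×L_1(5.8) + 13×L_2(5.8)
P(5.8) = -2.120000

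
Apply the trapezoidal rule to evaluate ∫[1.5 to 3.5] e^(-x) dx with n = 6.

f(x) = e^(-x)
a = 1.5, b = 3.5, n = 6
h = (b - a)/n = 0.333333

Trapezoidal rule: (h/2)[f(x₀) + 2f(x₁) + 2f(x₂) + ... + f(xₙ)]

x_0 = 1.5000, f(x_0) = 0.223130, coefficient = 1
x_1 = 1.8333, f(x_1) = 0.159880, coefficient = 2
x_2 = 2.1667, f(x_2) = 0.114559, coefficient = 2
x_3 = 2.5000, f(x_3) = 0.082085, coefficient = 2
x_4 = 2.8333, f(x_4) = 0.058816, coefficient = 2
x_5 = 3.1667, f(x_5) = 0.042144, coefficient = 2
x_6 = 3.5000, f(x_6) = 0.030197, coefficient = 1

I ≈ (0.333333/2) × 1.168295 = 0.194716
Exact value: 0.192933
Error: 0.001783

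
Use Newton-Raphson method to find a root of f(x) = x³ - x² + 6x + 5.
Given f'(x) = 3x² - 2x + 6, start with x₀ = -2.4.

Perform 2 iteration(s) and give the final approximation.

f(x) = x³ - x² + 6x + 5
f'(x) = 3x² - 2x + 6
x₀ = -2.4

Newton-Raphson formula: x_{n+1} = x_n - f(x_n)/f'(x_n)

Iteration 1:
  f(-2.400000) = -28.984000
  f'(-2.400000) = 28.080000
  x_1 = -2.400000 - (-28.984000)/28.080000 = -1.367806
Iteration 2:
  f(-1.367806) = -7.636752
  f'(-1.367806) = 14.348294
  x_2 = -1.367806 - (-7.636752)/14.348294 = -0.835565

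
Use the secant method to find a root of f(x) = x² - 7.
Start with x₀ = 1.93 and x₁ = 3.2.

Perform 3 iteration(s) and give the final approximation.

f(x) = x² - 7
x₀ = 1.93, x₁ = 3.2

Secant formula: x_{n+1} = x_n - f(x_n)(x_n - x_{n-1})/(f(x_n) - f(x_{n-1}))

Iteration 1:
  f(1.930000) = -3.275100
  f(3.200000) = 3.240000
  x_2 = 3.200000 - 3.240000×(3.200000 - 1.930000)/(3.240000 - (-3.275100))
       = 2.568421
Iteration 2:
  f(3.200000) = 3.240000
  f(2.568421) = -0.403213
  x_3 = 2.568421 - (-0.403213)×(2.568421 - 3.200000)/(-0.403213 - 3.240000)
       = 2.638321
Iteration 3:
  f(2.568421) = -0.403213
  f(2.638321) = -0.039261
  x_4 = 2.638321 - (-0.039261)×(2.638321 - 2.568421)/(-0.039261 - (-0.403213))
       = 2.645862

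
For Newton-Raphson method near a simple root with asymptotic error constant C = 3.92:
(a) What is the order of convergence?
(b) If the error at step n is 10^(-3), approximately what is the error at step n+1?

(a) Newton-Raphson has quadratic (order 2) convergence near simple roots.
    This means |e_{n+1}| ≈ C|e_n|².

(b) With |e_n| = 10^(-3) and C = 3.92:
    |e_{n+1}| ≈ 3.92 × (10^(-3))² = 3.92 × 10^(-6)

(a) 2 (quadratic); (b) |e_{n+1}| ≈ 3.920e-06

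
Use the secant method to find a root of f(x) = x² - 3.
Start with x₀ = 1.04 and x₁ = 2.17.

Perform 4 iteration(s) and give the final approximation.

f(x) = x² - 3
x₀ = 1.04, x₁ = 2.17

Secant formula: x_{n+1} = x_n - f(x_n)(x_n - x_{n-1})/(f(x_n) - f(x_{n-1}))

Iteration 1:
  f(1.040000) = -1.918400
  f(2.170000) = 1.708900
  x_2 = 2.170000 - 1.708900×(2.170000 - 1.040000)/(1.708900 - (-1.918400))
       = 1.637632
Iteration 2:
  f(2.170000) = 1.708900
  f(1.637632) = -0.318160
  x_3 = 1.637632 - (-0.318160)×(1.637632 - 2.170000)/(-0.318160 - 1.708900)
       = 1.721191
Iteration 3:
  f(1.637632) = -0.318160
  f(1.721191) = -0.037502
  x_4 = 1.721191 - (-0.037502)×(1.721191 - 1.637632)/(-0.037502 - (-0.318160))
       = 1.732356
Iteration 4:
  f(1.721191) = -0.037502
  f(1.732356) = 0.001058
  x_5 = 1.732356 - 0.001058×(1.732356 - 1.721191)/(0.001058 - (-0.037502))
       = 1.732050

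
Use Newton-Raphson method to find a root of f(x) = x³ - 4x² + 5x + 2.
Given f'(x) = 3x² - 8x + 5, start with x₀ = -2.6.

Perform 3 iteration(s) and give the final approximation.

f(x) = x³ - 4x² + 5x + 2
f'(x) = 3x² - 8x + 5
x₀ = -2.6

Newton-Raphson formula: x_{n+1} = x_n - f(x_n)/f'(x_n)

Iteration 1:
  f(-2.600000) = -55.616000
  f'(-2.600000) = 46.080000
  x_1 = -2.600000 - (-55.616000)/46.080000 = -1.393056
Iteration 2:
  f(-1.393056) = -15.431062
  f'(-1.393056) = 21.966256
  x_2 = -1.393056 - (-15.431062)/21.966256 = -0.690566
Iteration 3:
  f(-0.690566) = -3.689676
  f'(-0.690566) = 11.955174
  x_3 = -0.690566 - (-3.689676)/11.955174 = -0.381940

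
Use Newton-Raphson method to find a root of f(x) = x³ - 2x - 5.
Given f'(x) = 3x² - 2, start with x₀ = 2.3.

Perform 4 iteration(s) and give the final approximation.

f(x) = x³ - 2x - 5
f'(x) = 3x² - 2
x₀ = 2.3

Newton-Raphson formula: x_{n+1} = x_n - f(x_n)/f'(x_n)

Iteration 1:
  f(2.300000) = 2.567000
  f'(2.300000) = 13.870000
  x_1 = 2.300000 - 2.567000/13.870000 = 2.114924
Iteration 2:
  f(2.114924) = 0.230006
  f'(2.114924) = 11.418714
  x_2 = 2.114924 - 0.230006/11.418714 = 2.094781
Iteration 3:
  f(2.094781) = 0.002566
  f'(2.094781) = 11.164327
  x_3 = 2.094781 - 0.002566/11.164327 = 2.094552
Iteration 4:
  f(2.094552) = 0.000000
  f'(2.094552) = 11.161438
  x_4 = 2.094552 - 0.000000/11.161438 = 2.094551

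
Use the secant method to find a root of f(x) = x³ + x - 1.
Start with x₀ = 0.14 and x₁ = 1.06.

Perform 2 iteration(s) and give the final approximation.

f(x) = x³ + x - 1
x₀ = 0.14, x₁ = 1.06

Secant formula: x_{n+1} = x_n - f(x_n)(x_n - x_{n-1})/(f(x_n) - f(x_{n-1}))

Iteration 1:
  f(0.140000) = -0.857256
  f(1.060000) = 1.251016
  x_2 = 1.060000 - 1.251016×(1.060000 - 0.140000)/(1.251016 - (-0.857256))
       = 0.514086
Iteration 2:
  f(1.060000) = 1.251016
  f(0.514086) = -0.350049
  x_3 = 0.514086 - (-0.350049)×(0.514086 - 1.060000)/(-0.350049 - 1.251016)
       = 0.633442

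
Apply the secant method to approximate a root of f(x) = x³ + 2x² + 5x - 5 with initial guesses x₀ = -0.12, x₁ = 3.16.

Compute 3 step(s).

f(x) = x³ + 2x² + 5x - 5
x₀ = -0.12, x₁ = 3.16

Secant formula: x_{n+1} = x_n - f(x_n)(x_n - x_{n-1})/(f(x_n) - f(x_{n-1}))

Iteration 1:
  f(-0.120000) = -5.572928
  f(3.160000) = 62.325696
  x_2 = 3.160000 - 62.325696×(3.160000 - (-0.120000))/(62.325696 - (-5.572928))
       = 0.149213
Iteration 2:
  f(3.160000) = 62.325696
  f(0.149213) = -4.206083
  x_3 = 0.149213 - (-4.206083)×(0.149213 - 3.160000)/(-4.206083 - 62.325696)
       = 0.339553
Iteration 3:
  f(0.149213) = -4.206083
  f(0.339553) = -3.032496
  x_4 = 0.339553 - (-3.032496)×(0.339553 - 0.149213)/(-3.032496 - (-4.206083))
       = 0.831381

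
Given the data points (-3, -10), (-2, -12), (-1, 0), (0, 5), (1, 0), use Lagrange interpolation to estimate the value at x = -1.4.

Lagrange interpolation formula:
P(x) = Σ yᵢ × Lᵢ(x)
where Lᵢ(x) = Π_{j≠i} (x - xⱼ)/(xᵢ - xⱼ)

L_0(-1.4) = (-1.4 - (-2))/(-3 - (-2)) × (-1.4 - (-1))/(-3 - (-1)) × (-1.4 - 0)/(-3 - 0) × (-1.4 - 1)/(-3 - 1) = -0.033600
L_1(-1.4) = (-1.4 - (-3))/(-2 - (-3)) × (-1.4 - (-1))/(-2 - (-1)) × (-1.4 - 0)/(-2 - 0) × (-1.4 - 1)/(-2 - 1) = 0.358400
L_2(-1.4) = (-1.4 - (-3))/(-1 - (-3)) × (-1.4 - (-2))/(-1 - (-2)) × (-1.4 - 0)/(-1 - 0) × (-1.4 - 1)/(-1 - 1) = 0.806400
L_3(-1.4) = (-1.4 - (-3))/(0 - (-3)) × (-1.4 - (-2))/(0 - (-2)) × (-1.4 - (-1))/(0 - (-1)) × (-1.4 - 1)/(0 - 1) = -0.153600
L_4(-1.4) = (-1.4 - (-3))/(1 - (-3)) × (-1.4 - (-2))/(1 - (-2)) × (-1.4 - (-1))/(1 - (-1)) × (-1.4 - 0)/(1 - 0) = 0.022400

P(-1.4) = (-10)×L_0(-1.4) + (-12)×L_1(-1.4) + 0×L_2(-1.4) + 5×L_3(-1.4) + 0×L_4(-1.4)
P(-1.4) = -4.732800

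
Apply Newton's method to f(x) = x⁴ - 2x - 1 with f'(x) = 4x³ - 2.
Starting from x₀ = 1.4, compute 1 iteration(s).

f(x) = x⁴ - 2x - 1
f'(x) = 4x³ - 2
x₀ = 1.4

Newton-Raphson formula: x_{n+1} = x_n - f(x_n)/f'(x_n)

Iteration 1:
  f(1.400000) = 0.041600
  f'(1.400000) = 8.976000
  x_1 = 1.400000 - 0.041600/8.976000 = 1.395365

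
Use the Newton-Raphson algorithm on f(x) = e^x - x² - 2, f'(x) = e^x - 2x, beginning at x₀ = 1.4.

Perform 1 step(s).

f(x) = e^x - x² - 2
f'(x) = e^x - 2x
x₀ = 1.4

Newton-Raphson formula: x_{n+1} = x_n - f(x_n)/f'(x_n)

Iteration 1:
  f(1.400000) = 0.095200
  f'(1.400000) = 1.255200
  x_1 = 1.400000 - 0.095200/1.255200 = 1.324156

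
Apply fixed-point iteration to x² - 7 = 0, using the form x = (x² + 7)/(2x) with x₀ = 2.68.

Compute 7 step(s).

Equation: x² - 7 = 0
Fixed-point form: x = (x² + 7)/(2x)
x₀ = 2.68

x_1 = g(2.680000) = 2.645970
x_2 = g(2.645970) = 2.645751
x_3 = g(2.645751) = 2.645751
x_4 = g(2.645751) = 2.645751
x_5 = g(2.645751) = 2.645751
x_6 = g(2.645751) = 2.645751
x_7 = g(2.645751) = 2.645751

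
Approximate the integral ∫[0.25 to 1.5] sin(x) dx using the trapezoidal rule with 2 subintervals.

f(x) = sin(x)
a = 0.25, b = 1.5, n = 2
h = (b - a)/n = 0.625000

Trapezoidal rule: (h/2)[f(x₀) + 2f(x₁) + 2f(x₂) + ... + f(xₙ)]

x_0 = 0.2500, f(x_0) = 0.247404, coefficient = 1
x_1 = 0.8750, f(x_1) = 0.767544, coefficient = 2
x_2 = 1.5000, f(x_2) = 0.997495, coefficient = 1

I ≈ (0.625000/2) × 2.779986 = 0.868746
Exact value: 0.898175
Error: 0.029430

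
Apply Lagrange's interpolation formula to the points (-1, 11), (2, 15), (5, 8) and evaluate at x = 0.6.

Lagrange interpolation formula:
P(x) = Σ yᵢ × Lᵢ(x)
where Lᵢ(x) = Π_{j≠i} (x - xⱼ)/(xᵢ - xⱼ)

L_0(0.6) = (0.6 - 2)/(-1 - 2) × (0.6 - 5)/(-1 - 5) = 0.342222
L_1(0.6) = (0.6 - (-1))/(2 - (-1)) × (0.6 - 5)/(2 - 5) = 0.782222
L_2(0.6) = (0.6 - (-1))/(5 - (-1)) × (0.6 - 2)/(5 - 2) = -0.124444

P(0.6) = 11×L_0(0.6) + 15×L_1(0.6) + 8×L_2(0.6)
P(0.6) = 14.502222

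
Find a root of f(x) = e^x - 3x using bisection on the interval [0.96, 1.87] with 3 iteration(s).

f(x) = e^x - 3x
Initial interval: [0.96, 1.87]

Iteration 1:
  c_1 = (0.960000 + 1.870000)/2 = 1.415000
  f(c_1) = f(1.415000) = -0.128514
  f(a) × f(c) ≥ 0, new interval: [1.415000, 1.870000]
Iteration 2:
  c_2 = (1.415000 + 1.870000)/2 = 1.642500
  f(c_2) = f(1.642500) = 0.240574
  f(a) × f(c) < 0, new interval: [1.415000, 1.642500]
Iteration 3:
  c_3 = (1.415000 + 1.642500)/2 = 1.528750
  f(c_3) = f(1.528750) = 0.026158
  f(a) × f(c) < 0, new interval: [1.415000, 1.528750]

After 3 iteration(s), the approximation is c_3 = 1.528750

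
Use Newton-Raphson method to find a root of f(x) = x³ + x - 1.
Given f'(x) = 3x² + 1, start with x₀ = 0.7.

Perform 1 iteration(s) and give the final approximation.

f(x) = x³ + x - 1
f'(x) = 3x² + 1
x₀ = 0.7

Newton-Raphson formula: x_{n+1} = x_n - f(x_n)/f'(x_n)

Iteration 1:
  f(0.700000) = 0.043000
  f'(0.700000) = 2.470000
  x_1 = 0.700000 - 0.043000/2.470000 = 0.682591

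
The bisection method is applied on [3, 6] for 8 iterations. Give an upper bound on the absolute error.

Bisection error bound: |error| ≤ (b-a)/2^n
|error| ≤ (6 - 3)/2^8 = 3/2^8
|error| ≤ 0.0117187500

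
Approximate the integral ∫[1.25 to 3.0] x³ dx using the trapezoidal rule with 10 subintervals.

f(x) = x³
a = 1.25, b = 3.0, n = 10
h = (b - a)/n = 0.175000

Trapezoidal rule: (h/2)[f(x₀) + 2f(x₁) + 2f(x₂) + ... + f(xₙ)]

x_0 = 1.2500, f(x_0) = 1.953125, coefficient = 1
x_1 = 1.4250, f(x_1) = 2.893641, coefficient = 2
x_2 = 1.6000, f(x_2) = 4.096000, coefficient = 2
x_3 = 1.7750, f(x_3) = 5.592359, coefficient = 2
x_4 = 1.9500, f(x_4) = 7.414875, coefficient = 2
x_5 = 2.1250, f(x_5) = 9.595703, coefficient = 2
x_6 = 2.3000, f(x_6) = 12.167000, coefficient = 2
x_7 = 2.4750, f(x_7) = 15.160922, coefficient = 2
x_8 = 2.6500, f(x_8) = 18.609625, coefficient = 2
x_9 = 2.8250, f(x_9) = 22.545266, coefficient = 2
x_10 = 3.0000, f(x_10) = 27.000000, coefficient = 1

I ≈ (0.175000/2) × 225.103906 = 19.696592
Exact value: 19.639648
Error: 0.056943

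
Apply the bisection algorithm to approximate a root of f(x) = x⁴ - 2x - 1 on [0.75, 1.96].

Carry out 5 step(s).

f(x) = x⁴ - 2x - 1
Initial interval: [0.75, 1.96]

Iteration 1:
  c_1 = (0.750000 + 1.960000)/2 = 1.355000
  f(c_1) = f(1.355000) = -0.339012
  f(a) × f(c) ≥ 0, new interval: [1.355000, 1.960000]
Iteration 2:
  c_2 = (1.355000 + 1.960000)/2 = 1.657500
  f(c_2) = f(1.657500) = 3.232692
  f(a) × f(c) < 0, new interval: [1.355000, 1.657500]
Iteration 3:
  c_3 = (1.355000 + 1.657500)/2 = 1.506250
  f(c_3) = f(1.506250) = 1.134904
  f(a) × f(c) < 0, new interval: [1.355000, 1.506250]
Iteration 4:
  c_4 = (1.355000 + 1.506250)/2 = 1.430625
  f(c_4) = f(1.430625) = 0.327681
  f(a) × f(c) < 0, new interval: [1.355000, 1.430625]
Iteration 5:
  c_5 = (1.355000 + 1.430625)/2 = 1.392813
  f(c_5) = f(1.392813) = -0.022310
  f(a) × f(c) ≥ 0, new interval: [1.392813, 1.430625]

After 5 iteration(s), the approximation is c_5 = 1.392813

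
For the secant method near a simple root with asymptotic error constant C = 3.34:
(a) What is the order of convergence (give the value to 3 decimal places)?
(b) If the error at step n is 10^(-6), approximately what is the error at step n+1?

(a) Secant method has superlinear convergence with order φ = (1+√5)/2 ≈ 1.618.
    This means |e_{n+1}| ≈ C|e_n|^1.618.

(b) With |e_n| = 10^(-6) and C = 3.34:
    |e_{n+1}| ≈ 3.34 × (10^(-6))^1.618 = 3.34 × 10^(-9.71)

(a) ≈ 1.618 (golden ratio); (b) |e_{n+1}| ≈ 6.539e-10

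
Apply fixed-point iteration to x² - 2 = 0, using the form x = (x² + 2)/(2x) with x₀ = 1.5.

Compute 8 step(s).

Equation: x² - 2 = 0
Fixed-point form: x = (x² + 2)/(2x)
x₀ = 1.5

x_1 = g(1.500000) = 1.416667
x_2 = g(1.416667) = 1.414216
x_3 = g(1.414216) = 1.414214
x_4 = g(1.414214) = 1.414214
x_5 = g(1.414214) = 1.414214
x_6 = g(1.414214) = 1.414214
x_7 = g(1.414214) = 1.414214
x_8 = g(1.414214) = 1.414214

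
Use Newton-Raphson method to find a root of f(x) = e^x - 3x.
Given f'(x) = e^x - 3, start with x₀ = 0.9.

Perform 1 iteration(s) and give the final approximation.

f(x) = e^x - 3x
f'(x) = e^x - 3
x₀ = 0.9

Newton-Raphson formula: x_{n+1} = x_n - f(x_n)/f'(x_n)

Iteration 1:
  f(0.900000) = -0.240397
  f'(0.900000) = -0.540397
  x_1 = 0.900000 - (-0.240397)/(-0.540397) = 0.455148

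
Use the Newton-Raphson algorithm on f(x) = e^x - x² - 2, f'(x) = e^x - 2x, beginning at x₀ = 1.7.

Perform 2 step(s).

f(x) = e^x - x² - 2
f'(x) = e^x - 2x
x₀ = 1.7

Newton-Raphson formula: x_{n+1} = x_n - f(x_n)/f'(x_n)

Iteration 1:
  f(1.700000) = 0.583947
  f'(1.700000) = 2.073947
  x_1 = 1.700000 - 0.583947/2.073947 = 1.418437
Iteration 2:
  f(1.418437) = 0.118695
  f'(1.418437) = 1.293785
  x_2 = 1.418437 - 0.118695/1.293785 = 1.326694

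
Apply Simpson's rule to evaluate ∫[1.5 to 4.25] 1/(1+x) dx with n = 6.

f(x) = 1/(1+x)
a = 1.5, b = 4.25, n = 6
h = (b - a)/n = 0.458333

Simpson's rule: (h/3)[f(x₀) + 4f(x₁) + 2f(x₂) + ... + f(xₙ)]

x_0 = 1.5000, f(x_0) = 0.400000, coefficient = 1
x_1 = 1.9583, f(x_1) = 0.338028, coefficient = 4
x_2 = 2.4167, f(x_2) = 0.292683, coefficient = 2
x_3 = 2.8750, f(x_3) = 0.258065, coefficient = 4
x_4 = 3.3333, f(x_4) = 0.230769, coefficient = 2
x_5 = 3.7917, f(x_5) = 0.208696, coefficient = 4
x_6 = 4.2500, f(x_6) = 0.190476, coefficient = 1

I ≈ (0.458333/3) × 4.856534 = 0.741970
Exact value: 0.741937
Error: 0.000033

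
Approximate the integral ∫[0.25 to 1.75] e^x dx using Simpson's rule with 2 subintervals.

f(x) = e^x
a = 0.25, b = 1.75, n = 2
h = (b - a)/n = 0.750000

Simpson's rule: (h/3)[f(x₀) + 4f(x₁) + 2f(x₂) + ... + f(xₙ)]

x_0 = 0.2500, f(x_0) = 1.284025, coefficient = 1
x_1 = 1.0000, f(x_1) = 2.718282, coefficient = 4
x_2 = 1.7500, f(x_2) = 5.754603, coefficient = 1

I ≈ (0.750000/3) × 17.911755 = 4.477939
Exact value: 4.470577
Error: 0.007362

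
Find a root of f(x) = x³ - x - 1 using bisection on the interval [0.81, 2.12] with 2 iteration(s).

f(x) = x³ - x - 1
Initial interval: [0.81, 2.12]

Iteration 1:
  c_1 = (0.810000 + 2.120000)/2 = 1.465000
  f(c_1) = f(1.465000) = 0.679220
  f(a) × f(c) < 0, new interval: [0.810000, 1.465000]
Iteration 2:
  c_2 = (0.810000 + 1.465000)/2 = 1.137500
  f(c_2) = f(1.137500) = -0.665682
  f(a) × f(c) ≥ 0, new interval: [1.137500, 1.465000]

After 2 iteration(s), the approximation is c_2 = 1.137500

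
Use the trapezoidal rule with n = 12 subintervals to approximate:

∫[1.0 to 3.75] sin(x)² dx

f(x) = sin(x)²
a = 1.0, b = 3.75, n = 12
h = (b - a)/n = 0.229167

Trapezoidal rule: (h/2)[f(x₀) + 2f(x₁) + 2f(x₂) + ... + f(xₙ)]

x_0 = 1.0000, f(x_0) = 0.708073, coefficient = 1
x_1 = 1.2292, f(x_1) = 0.887760, coefficient = 2
x_2 = 1.4583, f(x_2) = 0.987405, coefficient = 2
x_3 = 1.6875, f(x_3) = 0.986442, coefficient = 2
x_4 = 1.9167, f(x_4) = 0.885068, coefficient = 2
x_5 = 2.1458, f(x_5) = 0.704210, coefficient = 2
x_6 = 2.3750, f(x_6) = 0.481199, coefficient = 2
x_7 = 2.6042, f(x_7) = 0.262069, coefficient = 2
x_8 = 2.8333, f(x_8) = 0.092052, coefficient = 2
x_9 = 3.0625, f(x_9) = 0.006243, coefficient = 2
x_10 = 3.2917, f(x_10) = 0.022354, coefficient = 2
x_11 = 3.5208, f(x_11) = 0.137059, coefficient = 2
x_12 = 3.7500, f(x_12) = 0.326682, coefficient = 1

I ≈ (0.229167/2) × 11.938476 = 1.367950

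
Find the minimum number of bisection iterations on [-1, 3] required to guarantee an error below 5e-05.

We need (b-a)/2^n ≤ 5e-05
(3 - (-1))/2^n ≤ 5e-05
4/2^n ≤ 5e-05
2^n ≥ 80000
n ≥ log₂(80000) = 16.29
n ≥ 17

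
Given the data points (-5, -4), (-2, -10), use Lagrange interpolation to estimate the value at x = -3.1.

Lagrange interpolation formula:
P(x) = Σ yᵢ × Lᵢ(x)
where Lᵢ(x) = Π_{j≠i} (x - xⱼ)/(xᵢ - xⱼ)

L_0(-3.1) = (-3.1 - (-2))/(-5 - (-2)) = 0.366667
L_1(-3.1) = (-3.1 - (-5))/(-2 - (-5)) = 0.633333

P(-3.1) = (-4)×L_0(-3.1) + (-10)×L_1(-3.1)
P(-3.1) = -7.800000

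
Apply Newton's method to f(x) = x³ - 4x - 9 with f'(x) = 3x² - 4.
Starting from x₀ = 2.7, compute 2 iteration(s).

f(x) = x³ - 4x - 9
f'(x) = 3x² - 4
x₀ = 2.7

Newton-Raphson formula: x_{n+1} = x_n - f(x_n)/f'(x_n)

Iteration 1:
  f(2.700000) = -0.117000
  f'(2.700000) = 17.870000
  x_1 = 2.700000 - (-0.117000)/17.870000 = 2.706547
Iteration 2:
  f(2.706547) = 0.000348
  f'(2.706547) = 17.976195
  x_2 = 2.706547 - 0.000348/17.976195 = 2.706528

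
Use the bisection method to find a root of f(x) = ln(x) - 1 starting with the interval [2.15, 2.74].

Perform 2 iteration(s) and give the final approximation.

f(x) = ln(x) - 1
Initial interval: [2.15, 2.74]

Iteration 1:
  c_1 = (2.150000 + 2.740000)/2 = 2.445000
  f(c_1) = f(2.445000) = -0.105955
  f(a) × f(c) ≥ 0, new interval: [2.445000, 2.740000]
Iteration 2:
  c_2 = (2.445000 + 2.740000)/2 = 2.592500
  f(c_2) = f(2.592500) = -0.047377
  f(a) × f(c) ≥ 0, new interval: [2.592500, 2.740000]

After 2 iteration(s), the approximation is c_2 = 2.592500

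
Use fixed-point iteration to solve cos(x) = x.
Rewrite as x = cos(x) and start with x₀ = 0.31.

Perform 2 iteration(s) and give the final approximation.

Equation: cos(x) = x
Fixed-point form: x = cos(x)
x₀ = 0.31

x_1 = g(0.310000) = 0.952334
x_2 = g(0.952334) = 0.579783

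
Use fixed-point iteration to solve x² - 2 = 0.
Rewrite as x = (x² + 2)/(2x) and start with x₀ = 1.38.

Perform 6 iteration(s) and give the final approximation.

Equation: x² - 2 = 0
Fixed-point form: x = (x² + 2)/(2x)
x₀ = 1.38

x_1 = g(1.380000) = 1.414638
x_2 = g(1.414638) = 1.414214
x_3 = g(1.414214) = 1.414214
x_4 = g(1.414214) = 1.414214
x_5 = g(1.414214) = 1.414214
x_6 = g(1.414214) = 1.414214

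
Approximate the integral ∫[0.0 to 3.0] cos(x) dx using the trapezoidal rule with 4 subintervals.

f(x) = cos(x)
a = 0.0, b = 3.0, n = 4
h = (b - a)/n = 0.750000

Trapezoidal rule: (h/2)[f(x₀) + 2f(x₁) + 2f(x₂) + ... + f(xₙ)]

x_0 = 0.0000, f(x_0) = 1.000000, coefficient = 1
x_1 = 0.7500, f(x_1) = 0.731689, coefficient = 2
x_2 = 1.5000, f(x_2) = 0.070737, coefficient = 2
x_3 = 2.2500, f(x_3) = -0.628174, coefficient = 2
x_4 = 3.0000, f(x_4) = -0.989992, coefficient = 1

I ≈ (0.750000/2) × 0.358512 = 0.134442
Exact value: 0.141120
Error: 0.006678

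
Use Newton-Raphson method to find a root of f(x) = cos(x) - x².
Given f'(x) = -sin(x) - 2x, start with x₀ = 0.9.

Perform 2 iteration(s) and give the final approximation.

f(x) = cos(x) - x²
f'(x) = -sin(x) - 2x
x₀ = 0.9

Newton-Raphson formula: x_{n+1} = x_n - f(x_n)/f'(x_n)

Iteration 1:
  f(0.900000) = -0.188390
  f'(0.900000) = -2.583327
  x_1 = 0.900000 - (-0.188390)/(-2.583327) = 0.827075
Iteration 2:
  f(0.827075) = -0.007021
  f'(0.827075) = -2.390103
  x_2 = 0.827075 - (-0.007021)/(-2.390103) = 0.824137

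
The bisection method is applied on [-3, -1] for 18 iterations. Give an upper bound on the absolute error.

Bisection error bound: |error| ≤ (b-a)/2^n
|error| ≤ (-1 - (-3))/2^18 = 2/2^18
|error| ≤ 0.0000076294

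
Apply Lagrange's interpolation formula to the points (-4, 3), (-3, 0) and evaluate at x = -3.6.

Lagrange interpolation formula:
P(x) = Σ yᵢ × Lᵢ(x)
where Lᵢ(x) = Π_{j≠i} (x - xⱼ)/(xᵢ - xⱼ)

L_0(-3.6) = (-3.6 - (-3))/(-4 - (-3)) = 0.600000
L_1(-3.6) = (-3.6 - (-4))/(-3 - (-4)) = 0.400000

P(-3.6) = 3×L_0(-3.6) + 0×L_1(-3.6)
P(-3.6) = 1.800000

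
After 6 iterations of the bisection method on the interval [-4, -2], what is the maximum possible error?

Bisection error bound: |error| ≤ (b-a)/2^n
|error| ≤ (-2 - (-4))/2^6 = 2/2^6
|error| ≤ 0.0312500000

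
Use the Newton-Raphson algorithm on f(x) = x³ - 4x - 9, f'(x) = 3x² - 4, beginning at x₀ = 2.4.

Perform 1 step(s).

f(x) = x³ - 4x - 9
f'(x) = 3x² - 4
x₀ = 2.4

Newton-Raphson formula: x_{n+1} = x_n - f(x_n)/f'(x_n)

Iteration 1:
  f(2.400000) = -4.776000
  f'(2.400000) = 13.280000
  x_1 = 2.400000 - (-4.776000)/13.280000 = 2.759639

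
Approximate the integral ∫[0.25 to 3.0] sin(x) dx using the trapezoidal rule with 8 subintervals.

f(x) = sin(x)
a = 0.25, b = 3.0, n = 8
h = (b - a)/n = 0.343750

Trapezoidal rule: (h/2)[f(x₀) + 2f(x₁) + 2f(x₂) + ... + f(xₙ)]

x_0 = 0.2500, f(x_0) = 0.247404, coefficient = 1
x_1 = 0.5938, f(x_1) = 0.559473, coefficient = 2
x_2 = 0.9375, f(x_2) = 0.806081, coefficient = 2
x_3 = 1.2812, f(x_3) = 0.958374, coefficient = 2
x_4 = 1.6250, f(x_4) = 0.998531, coefficient = 2
x_5 = 1.9688, f(x_5) = 0.921856, coefficient = 2
x_6 = 2.3125, f(x_6) = 0.737319, coefficient = 2
x_7 = 2.6562, f(x_7) = 0.466511, coefficient = 2
x_8 = 3.0000, f(x_8) = 0.141120, coefficient = 1

I ≈ (0.343750/2) × 11.284814 = 1.939577
Exact value: 1.958905
Error: 0.019327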